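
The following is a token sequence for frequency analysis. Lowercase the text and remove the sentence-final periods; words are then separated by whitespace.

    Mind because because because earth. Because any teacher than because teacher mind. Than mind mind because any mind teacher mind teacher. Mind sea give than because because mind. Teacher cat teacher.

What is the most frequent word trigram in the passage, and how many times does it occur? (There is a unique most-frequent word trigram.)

Trigram frequencies (highest first):
  mind teacher mind: 2
  mind because because: 1
  because because because: 1
  because because earth: 1
  because earth because: 1
  earth because any: 1
  … (22 more, each ≤ 1)

"mind teacher mind", 2 times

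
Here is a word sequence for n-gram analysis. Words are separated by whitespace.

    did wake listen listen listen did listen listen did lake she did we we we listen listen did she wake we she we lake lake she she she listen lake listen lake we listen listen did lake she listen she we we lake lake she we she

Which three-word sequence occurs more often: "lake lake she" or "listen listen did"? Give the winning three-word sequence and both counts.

"lake lake she": 2 occurrences
"listen listen did": 4 occurrences

"listen listen did" (4 vs 2)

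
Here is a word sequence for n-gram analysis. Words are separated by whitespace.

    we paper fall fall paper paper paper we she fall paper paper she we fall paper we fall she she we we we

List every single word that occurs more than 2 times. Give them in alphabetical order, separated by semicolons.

fall; paper; she; we

Unigram counts meeting the condition (more than 2 times):
  fall: 5
  paper: 7
  she: 4
  we: 7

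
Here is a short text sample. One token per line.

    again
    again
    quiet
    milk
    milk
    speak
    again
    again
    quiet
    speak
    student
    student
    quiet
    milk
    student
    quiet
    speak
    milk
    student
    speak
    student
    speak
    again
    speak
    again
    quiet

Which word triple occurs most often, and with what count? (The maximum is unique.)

Trigram frequencies (highest first):
  again again quiet: 2
  again quiet milk: 1
  quiet milk milk: 1
  milk milk speak: 1
  milk speak again: 1
  speak again again: 1
  … (17 more, each ≤ 1)

"again again quiet", 2 times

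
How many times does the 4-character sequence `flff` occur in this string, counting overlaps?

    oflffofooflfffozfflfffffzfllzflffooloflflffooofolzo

Sliding a length-4 window over the 51 characters (48 positions):
  position 2–5: flff
  position 10–13: flff
  position 18–21: flff
  position 30–33: flff
  position 40–43: flff

5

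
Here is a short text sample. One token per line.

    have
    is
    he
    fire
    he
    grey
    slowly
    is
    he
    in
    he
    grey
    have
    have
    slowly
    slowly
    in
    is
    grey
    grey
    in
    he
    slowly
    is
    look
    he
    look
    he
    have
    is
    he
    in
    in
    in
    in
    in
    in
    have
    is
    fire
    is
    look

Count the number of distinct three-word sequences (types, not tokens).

35

42 tokens → 40 trigram windows in total.
Repeated trigrams (each contributes count−1 duplicates):
  in in in: 4
  have is he: 2
  is he in: 2
5 duplicate windows → 40 − 5 = 35 distinct.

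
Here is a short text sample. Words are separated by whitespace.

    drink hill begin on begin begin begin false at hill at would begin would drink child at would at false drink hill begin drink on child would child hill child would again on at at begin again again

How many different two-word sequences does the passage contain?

32

38 tokens → 37 bigram windows in total.
Repeated bigrams (each contributes count−1 duplicates):
  at would: 2
  begin begin: 2
  child would: 2
  drink hill: 2
  hill begin: 2
5 duplicate windows → 37 − 5 = 32 distinct.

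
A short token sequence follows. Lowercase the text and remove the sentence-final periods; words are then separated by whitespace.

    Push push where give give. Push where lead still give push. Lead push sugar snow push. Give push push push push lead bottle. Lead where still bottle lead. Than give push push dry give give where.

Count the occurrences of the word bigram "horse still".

Scanning the 35 overlapping bigram windows for "horse still":
  (none found)

0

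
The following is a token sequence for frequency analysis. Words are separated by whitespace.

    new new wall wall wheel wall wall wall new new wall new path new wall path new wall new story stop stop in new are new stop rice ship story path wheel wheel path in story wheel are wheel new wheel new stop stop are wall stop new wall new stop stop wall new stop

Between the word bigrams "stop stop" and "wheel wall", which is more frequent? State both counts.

"stop stop": 3 occurrences
"wheel wall": 1 occurrence

"stop stop" (3 vs 1)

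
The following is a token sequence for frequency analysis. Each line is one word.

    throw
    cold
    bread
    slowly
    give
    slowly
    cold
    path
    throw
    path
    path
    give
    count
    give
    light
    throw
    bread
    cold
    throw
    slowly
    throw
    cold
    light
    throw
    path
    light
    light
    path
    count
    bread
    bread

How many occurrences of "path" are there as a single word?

5

Scanning the 31 tokens for "path":
  position 8: path
  position 10: path
  position 11: path
  position 25: path
  position 28: path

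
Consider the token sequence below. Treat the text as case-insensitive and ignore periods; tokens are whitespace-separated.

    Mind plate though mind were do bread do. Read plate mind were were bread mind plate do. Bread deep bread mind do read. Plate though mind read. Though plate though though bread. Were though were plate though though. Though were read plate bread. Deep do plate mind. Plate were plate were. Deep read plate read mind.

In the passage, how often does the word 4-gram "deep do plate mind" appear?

1

Scanning the 53 overlapping 4-gram windows for "deep do plate mind":
  position 44–47: deep do plate mind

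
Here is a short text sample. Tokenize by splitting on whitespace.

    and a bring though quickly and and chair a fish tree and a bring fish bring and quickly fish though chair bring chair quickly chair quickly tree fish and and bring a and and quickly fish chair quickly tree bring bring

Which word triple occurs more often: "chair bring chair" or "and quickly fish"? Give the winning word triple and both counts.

"and quickly fish" (2 vs 1)

"chair bring chair": 1 occurrence
"and quickly fish": 2 occurrences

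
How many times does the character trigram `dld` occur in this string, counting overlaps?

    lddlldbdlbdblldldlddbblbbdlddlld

Sliding a length-3 window over the 32 characters (30 positions):
  position 15–17: dld
  position 17–19: dld
  position 26–28: dld

3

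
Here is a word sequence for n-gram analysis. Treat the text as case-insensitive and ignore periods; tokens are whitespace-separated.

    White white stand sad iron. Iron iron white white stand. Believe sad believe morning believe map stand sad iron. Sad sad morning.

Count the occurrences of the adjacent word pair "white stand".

2

Scanning the 21 overlapping bigram windows for "white stand":
  position 2–3: white stand
  position 9–10: white stand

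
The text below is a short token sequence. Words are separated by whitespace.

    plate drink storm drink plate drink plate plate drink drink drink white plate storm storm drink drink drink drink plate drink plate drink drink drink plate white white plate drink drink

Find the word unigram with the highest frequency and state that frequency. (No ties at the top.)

Unigram frequencies (highest first):
  drink: 16
  plate: 9
  storm: 3
  white: 3

"drink", 16 times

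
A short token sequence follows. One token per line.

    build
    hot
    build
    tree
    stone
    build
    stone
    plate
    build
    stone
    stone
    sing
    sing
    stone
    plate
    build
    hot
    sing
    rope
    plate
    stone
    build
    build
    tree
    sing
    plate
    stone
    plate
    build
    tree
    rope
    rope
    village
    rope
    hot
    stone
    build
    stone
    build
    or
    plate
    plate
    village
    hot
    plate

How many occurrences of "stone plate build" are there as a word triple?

3

Scanning the 43 overlapping trigram windows for "stone plate build":
  position 7–9: stone plate build
  position 14–16: stone plate build
  position 27–29: stone plate build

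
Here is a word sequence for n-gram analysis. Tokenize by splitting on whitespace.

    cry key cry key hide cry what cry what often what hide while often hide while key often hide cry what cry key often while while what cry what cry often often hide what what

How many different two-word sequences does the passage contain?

21

35 tokens → 34 bigram windows in total.
Repeated bigrams (each contributes count−1 duplicates):
  cry what: 4
  what cry: 4
  cry key: 3
  often hide: 3
  hide cry: 2
  hide while: 2
  key often: 2
13 duplicate windows → 34 − 13 = 21 distinct.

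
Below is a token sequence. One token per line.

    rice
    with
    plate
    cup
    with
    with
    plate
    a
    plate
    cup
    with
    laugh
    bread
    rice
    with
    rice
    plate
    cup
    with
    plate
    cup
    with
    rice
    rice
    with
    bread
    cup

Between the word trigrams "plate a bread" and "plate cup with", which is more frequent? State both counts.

"plate a bread": 0 occurrences
"plate cup with": 4 occurrences

"plate cup with" (4 vs 0)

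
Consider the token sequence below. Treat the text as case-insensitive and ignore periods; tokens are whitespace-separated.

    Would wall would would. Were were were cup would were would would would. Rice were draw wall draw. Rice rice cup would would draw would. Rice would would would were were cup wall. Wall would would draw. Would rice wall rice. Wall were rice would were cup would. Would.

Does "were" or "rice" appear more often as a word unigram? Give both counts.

"were": 9 occurrences
"rice": 7 occurrences

"were" (9 vs 7)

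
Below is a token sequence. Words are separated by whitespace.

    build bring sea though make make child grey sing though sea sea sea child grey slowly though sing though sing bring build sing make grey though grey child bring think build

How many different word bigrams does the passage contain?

26

31 tokens → 30 bigram windows in total.
Repeated bigrams (each contributes count−1 duplicates):
  child grey: 2
  sea sea: 2
  sing though: 2
  though sing: 2
4 duplicate windows → 30 − 4 = 26 distinct.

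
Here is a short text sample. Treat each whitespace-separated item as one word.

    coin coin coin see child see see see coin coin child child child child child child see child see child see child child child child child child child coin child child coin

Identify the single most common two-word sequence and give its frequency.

"child child", 12 times

Bigram frequencies (highest first):
  child child: 12
  see child: 4
  child see: 4
  coin coin: 3
  see see: 2
  coin child: 2
  … (3 more, each ≤ 2)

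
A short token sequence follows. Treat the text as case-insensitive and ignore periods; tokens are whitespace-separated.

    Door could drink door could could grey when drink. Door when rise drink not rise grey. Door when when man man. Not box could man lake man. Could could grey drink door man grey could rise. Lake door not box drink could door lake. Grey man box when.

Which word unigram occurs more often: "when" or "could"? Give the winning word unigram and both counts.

"could" (8 vs 5)

"when": 5 occurrences
"could": 8 occurrences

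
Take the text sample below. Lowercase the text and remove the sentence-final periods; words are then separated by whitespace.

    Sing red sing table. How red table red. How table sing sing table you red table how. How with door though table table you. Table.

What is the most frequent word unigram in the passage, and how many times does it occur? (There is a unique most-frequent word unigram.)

Unigram frequencies (highest first):
  table: 8
  sing: 4
  red: 4
  how: 4
  you: 2
  with: 1
  … (2 more, each ≤ 1)

"table", 8 times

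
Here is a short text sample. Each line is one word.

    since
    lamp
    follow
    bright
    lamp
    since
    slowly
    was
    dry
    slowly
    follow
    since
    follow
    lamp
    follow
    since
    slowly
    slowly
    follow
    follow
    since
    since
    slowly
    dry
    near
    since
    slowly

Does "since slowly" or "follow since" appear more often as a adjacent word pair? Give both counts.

"since slowly": 4 occurrences
"follow since": 3 occurrences

"since slowly" (4 vs 3)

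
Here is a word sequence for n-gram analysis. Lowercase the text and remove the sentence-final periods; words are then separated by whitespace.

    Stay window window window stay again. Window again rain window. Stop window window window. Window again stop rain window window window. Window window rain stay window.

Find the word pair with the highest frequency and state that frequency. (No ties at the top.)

"window window", 9 times

Bigram frequencies (highest first):
  window window: 9
  stay window: 2
  window again: 2
  rain window: 2
  window stay: 1
  stay again: 1
  … (8 more, each ≤ 1)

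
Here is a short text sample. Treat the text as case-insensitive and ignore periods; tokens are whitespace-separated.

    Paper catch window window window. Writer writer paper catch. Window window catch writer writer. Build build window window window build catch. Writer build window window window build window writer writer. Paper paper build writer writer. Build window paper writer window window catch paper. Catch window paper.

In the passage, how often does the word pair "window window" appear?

Scanning the 45 overlapping bigram windows for "window window":
  position 3–4: window window
  position 4–5: window window
  position 10–11: window window
  position 17–18: window window
  position 18–19: window window
  position 24–25: window window
  position 25–26: window window
  position 40–41: window window

8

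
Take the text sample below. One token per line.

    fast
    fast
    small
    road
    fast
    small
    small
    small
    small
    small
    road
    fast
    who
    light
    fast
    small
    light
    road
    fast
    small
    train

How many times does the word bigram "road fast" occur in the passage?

Scanning the 20 overlapping bigram windows for "road fast":
  position 4–5: road fast
  position 11–12: road fast
  position 18–19: road fast

3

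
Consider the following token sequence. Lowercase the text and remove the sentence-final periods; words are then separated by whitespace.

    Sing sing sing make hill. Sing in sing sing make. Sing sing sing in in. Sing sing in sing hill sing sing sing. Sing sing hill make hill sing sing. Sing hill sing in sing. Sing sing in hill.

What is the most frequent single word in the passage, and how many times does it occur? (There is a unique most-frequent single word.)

"sing", 24 times

Unigram frequencies (highest first):
  sing: 24
  hill: 6
  in: 6
  make: 3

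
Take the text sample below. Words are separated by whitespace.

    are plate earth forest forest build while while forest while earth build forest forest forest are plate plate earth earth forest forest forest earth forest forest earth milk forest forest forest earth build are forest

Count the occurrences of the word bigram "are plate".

Scanning the 34 overlapping bigram windows for "are plate":
  position 1–2: are plate
  position 16–17: are plate

2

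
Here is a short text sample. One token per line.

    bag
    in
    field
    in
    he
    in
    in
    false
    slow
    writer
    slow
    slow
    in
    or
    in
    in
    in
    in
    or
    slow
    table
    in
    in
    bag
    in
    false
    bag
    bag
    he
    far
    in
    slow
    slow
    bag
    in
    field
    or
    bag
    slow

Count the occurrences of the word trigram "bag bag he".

1

Scanning the 37 overlapping trigram windows for "bag bag he":
  position 27–29: bag bag he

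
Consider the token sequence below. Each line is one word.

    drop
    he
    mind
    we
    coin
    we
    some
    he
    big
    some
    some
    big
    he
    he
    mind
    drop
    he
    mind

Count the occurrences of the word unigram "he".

5

Scanning the 18 tokens for "he":
  position 2: he
  position 8: he
  position 13: he
  position 14: he
  position 17: he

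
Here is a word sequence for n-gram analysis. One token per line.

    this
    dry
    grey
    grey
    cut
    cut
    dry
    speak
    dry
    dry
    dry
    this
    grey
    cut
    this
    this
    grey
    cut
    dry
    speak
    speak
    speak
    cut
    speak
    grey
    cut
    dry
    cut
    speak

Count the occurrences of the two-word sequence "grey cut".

4

Scanning the 28 overlapping bigram windows for "grey cut":
  position 4–5: grey cut
  position 13–14: grey cut
  position 17–18: grey cut
  position 25–26: grey cut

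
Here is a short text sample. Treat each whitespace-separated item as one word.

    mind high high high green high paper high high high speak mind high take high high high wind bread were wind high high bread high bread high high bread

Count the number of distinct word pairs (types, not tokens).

29 tokens → 28 bigram windows in total.
Repeated bigrams (each contributes count−1 duplicates):
  high high: 8
  high bread: 3
  bread high: 2
  mind high: 2
11 duplicate windows → 28 − 11 = 17 distinct.

17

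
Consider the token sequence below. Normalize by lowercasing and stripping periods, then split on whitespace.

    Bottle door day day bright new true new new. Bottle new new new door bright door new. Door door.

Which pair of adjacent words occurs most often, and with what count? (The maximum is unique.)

Bigram frequencies (highest first):
  new new: 3
  new door: 2
  bottle door: 1
  door day: 1
  day day: 1
  day bright: 1
  … (9 more, each ≤ 1)

"new new", 3 times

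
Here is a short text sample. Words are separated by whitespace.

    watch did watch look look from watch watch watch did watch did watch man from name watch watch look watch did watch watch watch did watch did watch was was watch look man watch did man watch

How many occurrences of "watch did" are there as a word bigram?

Scanning the 36 overlapping bigram windows for "watch did":
  position 1–2: watch did
  position 9–10: watch did
  position 11–12: watch did
  position 20–21: watch did
  position 24–25: watch did
  position 26–27: watch did
  position 34–35: watch did

7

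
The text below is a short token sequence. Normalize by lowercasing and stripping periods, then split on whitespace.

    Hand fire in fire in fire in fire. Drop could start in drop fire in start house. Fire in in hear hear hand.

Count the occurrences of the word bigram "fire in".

5

Scanning the 22 overlapping bigram windows for "fire in":
  position 2–3: fire in
  position 4–5: fire in
  position 6–7: fire in
  position 14–15: fire in
  position 18–19: fire in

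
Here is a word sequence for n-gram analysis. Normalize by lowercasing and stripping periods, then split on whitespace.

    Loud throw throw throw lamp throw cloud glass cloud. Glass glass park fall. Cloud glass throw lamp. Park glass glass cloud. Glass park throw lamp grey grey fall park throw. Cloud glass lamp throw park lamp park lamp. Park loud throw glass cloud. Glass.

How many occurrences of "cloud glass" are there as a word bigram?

6

Scanning the 43 overlapping bigram windows for "cloud glass":
  position 7–8: cloud glass
  position 9–10: cloud glass
  position 14–15: cloud glass
  position 21–22: cloud glass
  position 31–32: cloud glass
  position 43–44: cloud glass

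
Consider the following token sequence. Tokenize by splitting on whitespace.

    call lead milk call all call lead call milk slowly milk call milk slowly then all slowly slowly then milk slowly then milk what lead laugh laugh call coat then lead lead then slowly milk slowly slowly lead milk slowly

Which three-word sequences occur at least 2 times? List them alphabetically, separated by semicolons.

Trigram counts meeting the condition (at least 2 times):
  call milk slowly: 2
  milk slowly then: 2
  slowly then milk: 2

call milk slowly; milk slowly then; slowly then milk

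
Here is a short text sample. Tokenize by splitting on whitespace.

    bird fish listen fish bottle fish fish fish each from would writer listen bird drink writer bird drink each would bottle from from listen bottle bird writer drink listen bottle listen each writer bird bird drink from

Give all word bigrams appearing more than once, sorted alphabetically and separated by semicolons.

Bigram counts meeting the condition (more than once):
  bird drink: 3
  fish fish: 2
  listen bottle: 2
  writer bird: 2

bird drink; fish fish; listen bottle; writer bird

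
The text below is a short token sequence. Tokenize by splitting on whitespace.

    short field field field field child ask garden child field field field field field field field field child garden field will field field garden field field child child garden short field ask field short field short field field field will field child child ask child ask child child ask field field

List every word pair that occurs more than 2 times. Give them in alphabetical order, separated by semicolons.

child ask; child child; field child; field field; short field

Bigram counts meeting the condition (more than 2 times):
  child ask: 4
  child child: 3
  field child: 4
  field field: 15
  short field: 4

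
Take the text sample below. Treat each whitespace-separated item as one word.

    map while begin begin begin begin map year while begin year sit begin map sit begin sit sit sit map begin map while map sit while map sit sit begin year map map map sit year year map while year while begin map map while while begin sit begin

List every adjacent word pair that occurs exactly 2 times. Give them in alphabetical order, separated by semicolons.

begin sit; begin year; while map; year map; year while

Bigram counts meeting the condition (exactly 2 times):
  begin sit: 2
  begin year: 2
  while map: 2
  year map: 2
  year while: 2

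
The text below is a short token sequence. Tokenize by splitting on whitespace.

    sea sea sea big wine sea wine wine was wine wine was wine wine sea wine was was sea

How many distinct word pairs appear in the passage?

19 tokens → 18 bigram windows in total.
Repeated bigrams (each contributes count−1 duplicates):
  wine was: 3
  wine wine: 3
  sea sea: 2
  sea wine: 2
  was wine: 2
  wine sea: 2
8 duplicate windows → 18 − 8 = 10 distinct.

10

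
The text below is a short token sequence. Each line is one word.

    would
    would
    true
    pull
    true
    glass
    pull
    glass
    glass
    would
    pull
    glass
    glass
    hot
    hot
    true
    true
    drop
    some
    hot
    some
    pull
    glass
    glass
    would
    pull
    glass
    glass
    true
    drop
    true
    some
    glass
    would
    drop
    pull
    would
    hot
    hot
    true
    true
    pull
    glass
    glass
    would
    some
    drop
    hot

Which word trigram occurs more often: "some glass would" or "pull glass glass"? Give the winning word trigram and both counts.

"some glass would": 1 occurrence
"pull glass glass": 5 occurrences

"pull glass glass" (5 vs 1)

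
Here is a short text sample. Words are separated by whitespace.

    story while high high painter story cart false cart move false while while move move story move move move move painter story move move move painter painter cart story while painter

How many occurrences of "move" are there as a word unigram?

Scanning the 31 tokens for "move":
  position 10: move
  position 14: move
  position 15: move
  position 17: move
  position 18: move
  position 19: move
  position 20: move
  position 23: move
  position 24: move
  position 25: move

10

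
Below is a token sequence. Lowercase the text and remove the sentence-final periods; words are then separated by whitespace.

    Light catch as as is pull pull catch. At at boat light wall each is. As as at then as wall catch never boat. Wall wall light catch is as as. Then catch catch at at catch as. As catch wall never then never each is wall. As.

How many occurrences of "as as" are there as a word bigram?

4

Scanning the 47 overlapping bigram windows for "as as":
  position 3–4: as as
  position 16–17: as as
  position 30–31: as as
  position 38–39: as as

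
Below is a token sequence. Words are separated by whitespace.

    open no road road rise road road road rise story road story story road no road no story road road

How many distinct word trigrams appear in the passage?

20 tokens → 18 trigram windows in total.
Repeated trigrams (each contributes count−1 duplicates):
  road road rise: 2
1 duplicate windows → 18 − 1 = 17 distinct.

17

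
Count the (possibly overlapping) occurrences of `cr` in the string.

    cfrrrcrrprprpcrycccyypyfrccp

Sliding a length-2 window over the 28 characters (27 positions):
  position 6–7: cr
  position 14–15: cr

2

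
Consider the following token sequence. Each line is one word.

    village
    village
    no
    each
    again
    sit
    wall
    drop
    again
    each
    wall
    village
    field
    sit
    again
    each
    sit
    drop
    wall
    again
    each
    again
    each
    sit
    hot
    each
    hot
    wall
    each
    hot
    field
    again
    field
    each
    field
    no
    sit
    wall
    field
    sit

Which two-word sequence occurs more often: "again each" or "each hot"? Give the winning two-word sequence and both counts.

"again each" (4 vs 2)

"again each": 4 occurrences
"each hot": 2 occurrences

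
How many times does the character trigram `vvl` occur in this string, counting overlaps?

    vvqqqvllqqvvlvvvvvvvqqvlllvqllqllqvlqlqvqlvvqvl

1

Sliding a length-3 window over the 47 characters (45 positions):
  position 11–13: vvl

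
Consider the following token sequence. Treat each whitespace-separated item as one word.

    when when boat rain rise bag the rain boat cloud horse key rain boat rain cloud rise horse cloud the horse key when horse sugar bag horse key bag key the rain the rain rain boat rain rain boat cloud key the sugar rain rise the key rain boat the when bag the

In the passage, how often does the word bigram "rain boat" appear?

Scanning the 52 overlapping bigram windows for "rain boat":
  position 8–9: rain boat
  position 13–14: rain boat
  position 35–36: rain boat
  position 38–39: rain boat
  position 48–49: rain boat

5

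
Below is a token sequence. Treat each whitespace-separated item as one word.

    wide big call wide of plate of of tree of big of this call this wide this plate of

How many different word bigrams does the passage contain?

17

19 tokens → 18 bigram windows in total.
Repeated bigrams (each contributes count−1 duplicates):
  plate of: 2
1 duplicate windows → 18 − 1 = 17 distinct.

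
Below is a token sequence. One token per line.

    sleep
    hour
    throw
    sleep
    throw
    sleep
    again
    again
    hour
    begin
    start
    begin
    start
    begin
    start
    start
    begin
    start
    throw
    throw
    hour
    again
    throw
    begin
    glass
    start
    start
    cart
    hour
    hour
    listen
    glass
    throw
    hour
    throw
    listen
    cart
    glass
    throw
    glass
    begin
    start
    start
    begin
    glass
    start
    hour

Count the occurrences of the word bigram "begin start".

Scanning the 46 overlapping bigram windows for "begin start":
  position 10–11: begin start
  position 12–13: begin start
  position 14–15: begin start
  position 17–18: begin start
  position 41–42: begin start

5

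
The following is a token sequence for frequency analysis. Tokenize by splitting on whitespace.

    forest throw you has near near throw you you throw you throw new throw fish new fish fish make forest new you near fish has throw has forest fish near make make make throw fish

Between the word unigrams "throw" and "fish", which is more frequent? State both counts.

"throw": 7 occurrences
"fish": 6 occurrences

"throw" (7 vs 6)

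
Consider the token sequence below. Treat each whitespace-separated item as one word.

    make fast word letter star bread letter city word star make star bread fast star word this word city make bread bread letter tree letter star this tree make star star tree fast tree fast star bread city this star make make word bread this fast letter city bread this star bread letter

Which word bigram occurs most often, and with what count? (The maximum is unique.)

"star bread", 4 times

Bigram frequencies (highest first):
  star bread: 4
  bread letter: 3
  letter star: 2
  letter city: 2
  star make: 2
  make star: 2
  … (33 more, each ≤ 2)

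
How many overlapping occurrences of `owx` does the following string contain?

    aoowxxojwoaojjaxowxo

Sliding a length-3 window over the 20 characters (18 positions):
  position 3–5: owx
  position 17–19: owx

2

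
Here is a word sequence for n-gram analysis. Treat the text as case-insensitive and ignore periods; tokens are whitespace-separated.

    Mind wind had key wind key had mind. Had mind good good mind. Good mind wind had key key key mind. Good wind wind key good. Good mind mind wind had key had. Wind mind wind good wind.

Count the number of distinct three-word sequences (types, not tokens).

31

38 tokens → 36 trigram windows in total.
Repeated trigrams (each contributes count−1 duplicates):
  mind wind had: 3
  wind had key: 3
  good good mind: 2
5 duplicate windows → 36 − 5 = 31 distinct.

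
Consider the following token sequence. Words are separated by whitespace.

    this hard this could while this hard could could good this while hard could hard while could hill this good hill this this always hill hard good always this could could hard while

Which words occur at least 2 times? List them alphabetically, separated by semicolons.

Unigram counts meeting the condition (at least 2 times):
  always: 2
  could: 7
  good: 3
  hard: 6
  hill: 3
  this: 8
  while: 4

always; could; good; hard; hill; this; while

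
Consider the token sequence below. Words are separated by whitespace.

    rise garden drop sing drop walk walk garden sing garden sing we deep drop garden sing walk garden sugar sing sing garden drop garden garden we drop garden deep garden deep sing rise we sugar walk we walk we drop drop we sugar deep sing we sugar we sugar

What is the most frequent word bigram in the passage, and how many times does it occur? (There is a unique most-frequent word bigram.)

"we sugar", 4 times

Bigram frequencies (highest first):
  we sugar: 4
  garden sing: 3
  drop garden: 3
  garden drop: 2
  walk garden: 2
  sing garden: 2
  … (27 more, each ≤ 2)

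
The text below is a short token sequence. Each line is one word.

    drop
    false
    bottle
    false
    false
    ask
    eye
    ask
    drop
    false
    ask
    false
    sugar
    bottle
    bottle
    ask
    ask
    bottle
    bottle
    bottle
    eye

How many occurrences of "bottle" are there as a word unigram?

Scanning the 21 tokens for "bottle":
  position 3: bottle
  position 14: bottle
  position 15: bottle
  position 18: bottle
  position 19: bottle
  position 20: bottle

6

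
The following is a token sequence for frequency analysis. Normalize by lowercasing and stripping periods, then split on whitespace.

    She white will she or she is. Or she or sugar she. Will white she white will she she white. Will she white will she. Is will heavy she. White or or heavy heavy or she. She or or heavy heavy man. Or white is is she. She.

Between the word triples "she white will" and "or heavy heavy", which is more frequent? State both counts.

"she white will" (4 vs 2)

"she white will": 4 occurrences
"or heavy heavy": 2 occurrences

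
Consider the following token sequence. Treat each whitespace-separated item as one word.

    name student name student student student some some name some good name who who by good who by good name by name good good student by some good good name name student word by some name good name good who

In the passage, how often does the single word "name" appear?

10

Scanning the 40 tokens for "name":
  position 1: name
  position 3: name
  position 9: name
  position 12: name
  position 20: name
  position 22: name
  position 30: name
  position 31: name
  position 36: name
  position 38: name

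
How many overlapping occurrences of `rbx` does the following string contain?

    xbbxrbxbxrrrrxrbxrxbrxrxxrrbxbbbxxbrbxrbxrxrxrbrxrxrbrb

5

Sliding a length-3 window over the 55 characters (53 positions):
  position 5–7: rbx
  position 15–17: rbx
  position 27–29: rbx
  position 36–38: rbx
  position 39–41: rbx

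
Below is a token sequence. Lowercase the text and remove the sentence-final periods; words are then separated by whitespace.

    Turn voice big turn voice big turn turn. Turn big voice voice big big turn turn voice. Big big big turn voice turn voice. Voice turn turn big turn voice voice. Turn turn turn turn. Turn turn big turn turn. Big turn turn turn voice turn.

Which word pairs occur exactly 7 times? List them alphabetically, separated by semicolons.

big turn; turn voice

Bigram counts meeting the condition (exactly 7 times):
  big turn: 7
  turn voice: 7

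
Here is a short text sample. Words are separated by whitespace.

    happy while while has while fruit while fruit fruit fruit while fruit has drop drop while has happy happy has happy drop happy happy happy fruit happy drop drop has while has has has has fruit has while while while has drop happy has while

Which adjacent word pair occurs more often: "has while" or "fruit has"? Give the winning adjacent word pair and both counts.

"has while": 4 occurrences
"fruit has": 2 occurrences

"has while" (4 vs 2)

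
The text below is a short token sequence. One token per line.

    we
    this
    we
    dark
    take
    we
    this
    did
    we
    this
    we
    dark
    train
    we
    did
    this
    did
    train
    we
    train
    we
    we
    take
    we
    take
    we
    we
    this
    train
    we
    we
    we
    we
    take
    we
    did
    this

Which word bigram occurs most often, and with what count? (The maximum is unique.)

"we we", 5 times

Bigram frequencies (highest first):
  we we: 5
  we this: 4
  take we: 4
  train we: 4
  we take: 3
  this we: 2
  … (10 more, each ≤ 2)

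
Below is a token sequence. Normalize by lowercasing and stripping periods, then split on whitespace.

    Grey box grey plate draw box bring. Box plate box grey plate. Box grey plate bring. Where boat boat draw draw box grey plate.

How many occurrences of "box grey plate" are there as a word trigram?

Scanning the 22 overlapping trigram windows for "box grey plate":
  position 2–4: box grey plate
  position 10–12: box grey plate
  position 13–15: box grey plate
  position 22–24: box grey plate

4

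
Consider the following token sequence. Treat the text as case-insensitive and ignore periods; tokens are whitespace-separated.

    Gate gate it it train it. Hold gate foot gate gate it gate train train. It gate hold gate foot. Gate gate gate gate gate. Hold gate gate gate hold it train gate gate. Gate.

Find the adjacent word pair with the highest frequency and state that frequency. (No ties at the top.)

Bigram frequencies (highest first):
  gate gate: 10
  hold gate: 3
  gate hold: 3
  gate it: 2
  it train: 2
  train it: 2
  … (9 more, each ≤ 2)

"gate gate", 10 times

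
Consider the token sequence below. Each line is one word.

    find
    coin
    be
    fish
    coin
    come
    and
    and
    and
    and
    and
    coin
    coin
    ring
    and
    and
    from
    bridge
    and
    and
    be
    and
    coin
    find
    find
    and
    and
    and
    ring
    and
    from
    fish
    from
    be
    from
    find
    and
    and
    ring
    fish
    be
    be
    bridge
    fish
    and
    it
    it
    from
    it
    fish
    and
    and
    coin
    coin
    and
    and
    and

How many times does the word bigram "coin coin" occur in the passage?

2

Scanning the 56 overlapping bigram windows for "coin coin":
  position 12–13: coin coin
  position 53–54: coin coin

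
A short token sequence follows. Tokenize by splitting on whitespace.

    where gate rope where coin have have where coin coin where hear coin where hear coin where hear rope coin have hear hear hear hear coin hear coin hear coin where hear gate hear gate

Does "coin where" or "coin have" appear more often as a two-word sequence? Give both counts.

"coin where": 4 occurrences
"coin have": 2 occurrences

"coin where" (4 vs 2)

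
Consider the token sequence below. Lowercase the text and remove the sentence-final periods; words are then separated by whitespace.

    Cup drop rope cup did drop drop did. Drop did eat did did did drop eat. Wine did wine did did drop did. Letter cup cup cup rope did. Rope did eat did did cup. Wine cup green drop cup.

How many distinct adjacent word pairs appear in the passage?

26

40 tokens → 39 bigram windows in total.
Repeated bigrams (each contributes count−1 duplicates):
  did did: 4
  did drop: 4
  drop did: 3
  cup cup: 2
  did eat: 2
  eat did: 2
  rope did: 2
  wine did: 2
13 duplicate windows → 39 − 13 = 26 distinct.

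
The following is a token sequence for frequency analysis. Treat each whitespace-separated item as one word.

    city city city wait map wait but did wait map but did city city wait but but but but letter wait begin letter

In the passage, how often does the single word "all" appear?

0

Scanning the 23 tokens for "all":
  (none found)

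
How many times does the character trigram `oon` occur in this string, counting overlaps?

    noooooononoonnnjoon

Sliding a length-3 window over the 19 characters (17 positions):
  position 6–8: oon
  position 11–13: oon
  position 17–19: oon

3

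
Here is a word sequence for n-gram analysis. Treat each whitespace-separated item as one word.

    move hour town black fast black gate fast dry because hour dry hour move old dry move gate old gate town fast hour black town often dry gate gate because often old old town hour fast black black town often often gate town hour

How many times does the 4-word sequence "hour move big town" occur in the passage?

0

Scanning the 41 overlapping 4-gram windows for "hour move big town":
  (none found)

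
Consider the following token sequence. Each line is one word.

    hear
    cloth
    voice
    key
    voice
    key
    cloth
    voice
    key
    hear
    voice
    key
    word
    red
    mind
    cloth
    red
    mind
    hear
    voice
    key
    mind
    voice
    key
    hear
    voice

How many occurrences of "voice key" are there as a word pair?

6

Scanning the 25 overlapping bigram windows for "voice key":
  position 3–4: voice key
  position 5–6: voice key
  position 8–9: voice key
  position 11–12: voice key
  position 20–21: voice key
  position 23–24: voice key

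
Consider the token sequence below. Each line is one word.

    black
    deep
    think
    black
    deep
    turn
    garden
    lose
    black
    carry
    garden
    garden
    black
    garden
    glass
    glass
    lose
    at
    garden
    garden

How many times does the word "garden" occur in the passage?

Scanning the 20 tokens for "garden":
  position 7: garden
  position 11: garden
  position 12: garden
  position 14: garden
  position 19: garden
  position 20: garden

6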